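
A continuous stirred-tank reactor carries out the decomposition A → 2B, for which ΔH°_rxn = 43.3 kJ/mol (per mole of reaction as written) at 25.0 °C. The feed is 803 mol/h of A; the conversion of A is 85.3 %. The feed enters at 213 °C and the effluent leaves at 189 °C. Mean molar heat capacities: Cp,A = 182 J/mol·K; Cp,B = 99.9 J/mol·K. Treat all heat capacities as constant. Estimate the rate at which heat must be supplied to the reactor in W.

Extent of reaction ξ = 0.853 × 803 = 684.96 mol/h
Reaction term: ξ·ΔH°_rxn = 684.96 × 43.3 = 29659 kJ/h
Sensible, feed 213→25 °C: -27475 kJ/h
Outlet flows (mol/h): A 118.04, B 1369.9
Sensible, products 25→189 °C: 25967 kJ/h
Q = ΔH = 28151 kJ/h = 7.8197 kW
Heat supplied = 7819.7 W

Q_in = 7820 W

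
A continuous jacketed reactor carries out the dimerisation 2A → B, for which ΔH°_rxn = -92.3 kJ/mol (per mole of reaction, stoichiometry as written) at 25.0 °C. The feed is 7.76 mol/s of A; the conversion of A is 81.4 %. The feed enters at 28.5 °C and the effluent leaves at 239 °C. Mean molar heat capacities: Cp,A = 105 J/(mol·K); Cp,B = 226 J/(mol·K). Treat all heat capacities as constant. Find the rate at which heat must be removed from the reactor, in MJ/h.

Extent of reaction ξ = 0.814 × 7.76 / 2 = 3.1583 mol/s
Reaction term: ξ·ΔH°_rxn = 3.1583 × -92.3 = -291.51 kJ/s
Sensible, feed 28.5→25 °C: -2.8518 kJ/s
Outlet flows (mol/s): A 1.4434, B 3.1583
Sensible, products 25→239 °C: 185.18 kJ/s
Q = ΔH = -109.18 kJ/s = -109.18 kW
Heat removed = 393.06 MJ/h

Q_out = 393 MJ/h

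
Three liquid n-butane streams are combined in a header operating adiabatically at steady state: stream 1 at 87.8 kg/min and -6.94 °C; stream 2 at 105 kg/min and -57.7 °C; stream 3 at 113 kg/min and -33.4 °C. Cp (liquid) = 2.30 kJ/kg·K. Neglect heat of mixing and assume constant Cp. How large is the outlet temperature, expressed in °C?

Adiabatic, steady state ⇒ Σ ṁᵢCp,ᵢ(T_out − Tᵢ) = 0
T_out = Σ ṁᵢCp,ᵢTᵢ / Σ ṁᵢCp,ᵢ
      = -24017 / 703.34 = -34.147 °C

T_out = -34.1 °C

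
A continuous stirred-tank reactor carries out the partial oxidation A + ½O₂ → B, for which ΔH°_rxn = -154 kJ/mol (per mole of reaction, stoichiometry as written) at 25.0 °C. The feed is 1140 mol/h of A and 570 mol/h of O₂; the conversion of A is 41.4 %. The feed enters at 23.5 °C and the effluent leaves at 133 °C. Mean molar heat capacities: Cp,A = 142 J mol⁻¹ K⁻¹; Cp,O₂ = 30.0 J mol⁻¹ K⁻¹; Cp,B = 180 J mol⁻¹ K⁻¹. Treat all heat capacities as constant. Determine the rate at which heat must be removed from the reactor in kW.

Extent of reaction ξ = 0.414 × 1140 = 471.96 mol/h
Reaction term: ξ·ΔH°_rxn = 471.96 × -154 = -72682 kJ/h
Sensible, feed 23.5→25 °C: 268.47 kJ/h
Outlet flows (mol/h): A 668.04, O₂ 334.02, B 471.96
Sensible, products 25→133 °C: 20502 kJ/h
Q = ΔH = -51911 kJ/h = -14.42 kW
Heat removed = 14.42 kW

Q_out = 14.4 kW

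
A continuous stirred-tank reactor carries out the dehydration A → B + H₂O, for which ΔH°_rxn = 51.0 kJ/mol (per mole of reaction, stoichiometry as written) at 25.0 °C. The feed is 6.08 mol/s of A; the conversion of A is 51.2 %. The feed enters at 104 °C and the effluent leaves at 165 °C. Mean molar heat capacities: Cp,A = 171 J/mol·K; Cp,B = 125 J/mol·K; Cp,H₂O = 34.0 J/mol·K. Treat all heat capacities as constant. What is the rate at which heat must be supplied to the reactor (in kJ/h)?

Extent of reaction ξ = 0.512 × 6.08 = 3.113 mol/s
Reaction term: ξ·ΔH°_rxn = 3.113 × 51.0 = 158.76 kJ/s
Sensible, feed 104→25 °C: -82.135 kJ/s
Outlet flows (mol/s): A 2.967, B 3.113, H₂O 3.113
Sensible, products 25→165 °C: 140.33 kJ/s
Q = ΔH = 216.95 kJ/s = 216.95 kW
Heat supplied = 781030 kJ/h

Q_in = 781000 kJ/h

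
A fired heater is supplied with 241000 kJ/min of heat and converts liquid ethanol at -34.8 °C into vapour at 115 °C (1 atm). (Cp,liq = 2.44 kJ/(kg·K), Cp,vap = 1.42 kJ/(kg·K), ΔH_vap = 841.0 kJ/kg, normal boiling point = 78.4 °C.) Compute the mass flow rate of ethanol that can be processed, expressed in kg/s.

Δh = 2.44×(78.4−-34.8) + 841.0 + 1.42×(115−78.4) = 1169.2 kJ/kg
Q = 241000 kJ/min = 4016.7 kJ/s = 4016.7 kJ/s
ṁ = Q/Δh = 4016.7 / 1169.2 = 3.4355 kg/s

ṁ = 3.44 kg/s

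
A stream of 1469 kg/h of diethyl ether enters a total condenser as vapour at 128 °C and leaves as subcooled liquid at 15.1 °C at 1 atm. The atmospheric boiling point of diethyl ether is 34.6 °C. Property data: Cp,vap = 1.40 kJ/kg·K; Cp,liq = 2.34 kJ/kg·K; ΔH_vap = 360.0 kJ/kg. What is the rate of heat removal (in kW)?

vapour 128→34.6 °C: -130.76 kJ/kg
condensation at 34.6 °C: -360 kJ/kg
liquid 34.6→15.1 °C: -45.63 kJ/kg
Δh = -130.76 + -360 + -45.63 = -536.39 kJ/kg
Q = ṁ·Δh = 1469 kg/h × -536.39 kJ/kg = -787960 kJ/h
|Q| = 218.88 kW

Q_c = 219 kW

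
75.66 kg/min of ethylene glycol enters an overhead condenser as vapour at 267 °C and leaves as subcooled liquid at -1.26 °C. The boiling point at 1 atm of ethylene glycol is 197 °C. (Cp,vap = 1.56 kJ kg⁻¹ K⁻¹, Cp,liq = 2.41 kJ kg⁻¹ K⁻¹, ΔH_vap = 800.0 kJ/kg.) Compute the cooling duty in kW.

Q_c = 1750 kW

vapour 267→197 °C: -109.2 kJ/kg
condensation at 197 °C: -800 kJ/kg
liquid 197→-1.26 °C: -477.81 kJ/kg
Δh = -109.2 + -800 + -477.81 = -1387 kJ/kg
Q = ṁ·Δh = 75.66 kg/min × -1387 kJ/kg = -104940 kJ/min
|Q| = 1749 kW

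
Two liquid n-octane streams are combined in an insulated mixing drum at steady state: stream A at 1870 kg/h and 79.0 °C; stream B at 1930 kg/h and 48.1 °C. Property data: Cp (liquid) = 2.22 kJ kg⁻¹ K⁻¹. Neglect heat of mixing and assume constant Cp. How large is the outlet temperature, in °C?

T_out = 63.3 °C

Adiabatic, steady state ⇒ Σ ṁᵢCp,ᵢ(T_out − Tᵢ) = 0
Σ ṁᵢCp,ᵢTᵢ = 1870×2.22×79.0 + 1930×2.22×48.1 = 534050
Σ ṁᵢCp,ᵢ = 1870×2.22 + 1930×2.22 = 8436
T_out = 534050 / 8436 = 63.306 °C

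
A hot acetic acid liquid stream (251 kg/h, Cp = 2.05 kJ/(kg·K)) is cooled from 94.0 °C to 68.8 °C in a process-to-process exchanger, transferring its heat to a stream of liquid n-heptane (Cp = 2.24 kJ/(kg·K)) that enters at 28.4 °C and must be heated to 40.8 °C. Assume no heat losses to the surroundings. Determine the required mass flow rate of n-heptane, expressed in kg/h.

Heat released by hot stream: Q = 251 × 2.05 × (94.0 − 68.8) = 12967 kJ/h
Energy balance on cold side (adiabatic exchanger): Q = ṁ_c·Cp_c·(T_c,out − T_c,in)
ṁ_c = 12967 / [2.24 × (40.8 − 28.4)] = 466.83 kg/h

ṁ_c = 467 kg/h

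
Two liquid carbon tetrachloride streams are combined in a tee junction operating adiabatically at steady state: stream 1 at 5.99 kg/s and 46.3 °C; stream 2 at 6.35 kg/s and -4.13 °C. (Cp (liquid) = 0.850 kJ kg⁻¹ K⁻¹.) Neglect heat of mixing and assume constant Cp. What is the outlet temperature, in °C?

T_out = 20.3 °C

Energy balance with Q = 0: Σ ṁᵢCp,ᵢ(T_out − Tᵢ) = 0
Σ ṁᵢCp,ᵢTᵢ = 5.99×0.850×46.3 + 6.35×0.850×-4.13 = 213.44
Σ ṁᵢCp,ᵢ = 5.99×0.850 + 6.35×0.850 = 10.489
T_out = 213.44 / 10.489 = 20.349 °C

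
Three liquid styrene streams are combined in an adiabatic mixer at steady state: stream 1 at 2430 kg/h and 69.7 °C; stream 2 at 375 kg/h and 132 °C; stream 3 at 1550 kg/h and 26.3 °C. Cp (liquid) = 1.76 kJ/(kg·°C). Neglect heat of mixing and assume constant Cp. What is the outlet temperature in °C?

Energy balance with Q = 0: Σ ṁᵢCp,ᵢ(T_out − Tᵢ) = 0
T_out = Σ ṁᵢCp,ᵢTᵢ / Σ ṁᵢCp,ᵢ
      = 456960 / 7664.8 = 59.618 °C

T_out = 59.6 °C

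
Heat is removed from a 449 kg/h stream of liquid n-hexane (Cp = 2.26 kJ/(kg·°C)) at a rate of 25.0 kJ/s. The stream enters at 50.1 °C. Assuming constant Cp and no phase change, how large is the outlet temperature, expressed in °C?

T_out = -38.6 °C

Q = 25.0 kJ/s = 90000 kJ/h
ΔT = Q/(ṁ·Cp) = 90000/(449×2.26) = 88.693 K
T_out = 50.1 − 88.693 = -38.593 °C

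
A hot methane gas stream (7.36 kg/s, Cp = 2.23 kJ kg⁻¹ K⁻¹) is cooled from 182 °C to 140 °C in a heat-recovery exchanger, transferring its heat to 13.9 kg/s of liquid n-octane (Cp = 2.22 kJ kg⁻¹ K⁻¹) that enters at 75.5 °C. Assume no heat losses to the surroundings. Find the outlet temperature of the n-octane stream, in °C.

Heat released by hot stream: Q = 7.36 × 2.23 × (182 − 140) = 689.34 kJ/s
Energy balance on cold side (adiabatic exchanger): Q = ṁ_c·Cp_c·(T_c,out − T_c,in)
T_c,out = 75.5 + 689.34/(13.9 × 2.22) = 97.839 °C

T_c,out = 97.8 °C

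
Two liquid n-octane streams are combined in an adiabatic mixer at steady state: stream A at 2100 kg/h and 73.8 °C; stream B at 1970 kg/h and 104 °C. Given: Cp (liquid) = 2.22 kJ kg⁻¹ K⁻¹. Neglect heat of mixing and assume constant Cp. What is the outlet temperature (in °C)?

Energy balance with Q = 0: Σ ṁᵢCp,ᵢ(T_out − Tᵢ) = 0
Σ ṁᵢCp,ᵢTᵢ = 2100×2.22×73.8 + 1970×2.22×104 = 798890
Σ ṁᵢCp,ᵢ = 2100×2.22 + 1970×2.22 = 9035.4
T_out = 798890 / 9035.4 = 88.418 °C

T_out = 88.4 °C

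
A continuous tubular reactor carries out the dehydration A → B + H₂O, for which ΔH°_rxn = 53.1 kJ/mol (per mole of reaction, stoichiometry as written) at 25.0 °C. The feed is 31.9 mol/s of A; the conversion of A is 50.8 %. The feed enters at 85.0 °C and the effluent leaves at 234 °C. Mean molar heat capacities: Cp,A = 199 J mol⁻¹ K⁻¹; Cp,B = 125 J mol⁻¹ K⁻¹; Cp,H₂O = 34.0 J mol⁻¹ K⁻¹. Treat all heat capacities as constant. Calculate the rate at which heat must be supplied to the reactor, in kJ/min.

Extent of reaction ξ = 0.508 × 31.9 = 16.205 mol/s
Reaction term: ξ·ΔH°_rxn = 16.205 × 53.1 = 860.5 kJ/s
Sensible, feed 85.0→25 °C: -380.89 kJ/s
Outlet flows (mol/s): A 15.695, B 16.205, H₂O 16.205
Sensible, products 25→234 °C: 1191.3 kJ/s
Q = ΔH = 1670.9 kJ/s = 1670.9 kW
Heat supplied = 100250 kJ/min

Q_in = 100000 kJ/min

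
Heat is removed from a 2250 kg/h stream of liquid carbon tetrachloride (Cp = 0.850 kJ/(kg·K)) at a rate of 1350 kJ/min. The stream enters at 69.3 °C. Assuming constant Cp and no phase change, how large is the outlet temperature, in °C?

T_out = 26.9 °C

Q = 1350 kJ/min = 81000 kJ/h
ΔT = Q/(ṁ·Cp) = 81000/(2250×0.850) = 42.353 K
T_out = 69.3 − 42.353 = 26.947 °C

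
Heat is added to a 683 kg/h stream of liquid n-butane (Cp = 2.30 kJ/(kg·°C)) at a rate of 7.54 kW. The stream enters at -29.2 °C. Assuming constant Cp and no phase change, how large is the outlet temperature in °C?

Q = 7.54 kW = 27144 kJ/h
ΔT = Q/(ṁ·Cp) = 27144/(683×2.30) = 17.279 K
T_out = -29.2 + 17.279 = -11.921 °C

T_out = -11.9 °C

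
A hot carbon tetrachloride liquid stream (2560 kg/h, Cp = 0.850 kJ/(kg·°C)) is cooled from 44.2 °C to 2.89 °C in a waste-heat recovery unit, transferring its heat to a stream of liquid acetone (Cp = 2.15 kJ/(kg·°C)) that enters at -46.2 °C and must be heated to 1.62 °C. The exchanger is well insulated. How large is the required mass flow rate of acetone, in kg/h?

Heat released by hot stream: Q = 2560 × 0.850 × (44.2 − 2.89) = 89891 kJ/h
Energy balance on cold side (adiabatic exchanger): Q = ṁ_c·Cp_c·(T_c,out − T_c,in)
ṁ_c = 89891 / [2.15 × (1.62 − -46.2)] = 874.31 kg/h

ṁ_c = 874 kg/h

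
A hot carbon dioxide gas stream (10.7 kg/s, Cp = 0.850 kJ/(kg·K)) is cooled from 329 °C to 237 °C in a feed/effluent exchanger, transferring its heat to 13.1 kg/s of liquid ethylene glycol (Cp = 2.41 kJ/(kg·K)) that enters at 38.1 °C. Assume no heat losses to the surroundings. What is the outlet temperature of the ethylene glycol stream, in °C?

Heat released by hot stream: Q = 10.7 × 0.850 × (329 − 237) = 836.74 kJ/s
Energy balance on cold side (adiabatic exchanger): Q = ṁ_c·Cp_c·(T_c,out − T_c,in)
T_c,out = 38.1 + 836.74/(13.1 × 2.41) = 64.603 °C

T_c,out = 64.6 °C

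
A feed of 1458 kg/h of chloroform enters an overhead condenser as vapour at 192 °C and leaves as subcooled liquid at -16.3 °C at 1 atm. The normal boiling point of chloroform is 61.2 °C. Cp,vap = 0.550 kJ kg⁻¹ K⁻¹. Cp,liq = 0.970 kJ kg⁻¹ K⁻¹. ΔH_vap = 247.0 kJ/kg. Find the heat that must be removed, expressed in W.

Q_c = 160000 W

vapour 192→61.2 °C: -71.94 kJ/kg
condensation at 61.2 °C: -247 kJ/kg
liquid 61.2→-16.3 °C: -75.175 kJ/kg
Δh = -71.94 + -247 + -75.175 = -394.12 kJ/kg
Q = ṁ·Δh = 1458 kg/h × -394.12 kJ/kg = -574620 kJ/h
|Q| = 159.62 kW = 159620 W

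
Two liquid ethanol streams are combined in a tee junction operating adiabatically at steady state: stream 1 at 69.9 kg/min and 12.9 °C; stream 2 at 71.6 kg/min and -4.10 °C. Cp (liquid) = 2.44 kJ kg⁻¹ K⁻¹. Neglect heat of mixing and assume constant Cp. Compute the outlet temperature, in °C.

T_out = 4.30 °C

No heat crosses the boundary, so H_out = H_in.
Σ ṁᵢCp,ᵢTᵢ = 69.9×2.44×12.9 + 71.6×2.44×-4.10 = 1483.9
Σ ṁᵢCp,ᵢ = 69.9×2.44 + 71.6×2.44 = 345.26
T_out = 1483.9 / 345.26 = 4.2979 °C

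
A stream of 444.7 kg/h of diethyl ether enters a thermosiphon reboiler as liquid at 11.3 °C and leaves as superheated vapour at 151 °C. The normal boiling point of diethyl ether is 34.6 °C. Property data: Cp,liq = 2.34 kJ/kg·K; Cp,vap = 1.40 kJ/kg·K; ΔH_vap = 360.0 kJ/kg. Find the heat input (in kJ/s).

liquid 11.3→34.6 °C: 54.522 kJ/kg
vaporisation at 34.6 °C: 360 kJ/kg
vapour 34.6→151 °C: 162.96 kJ/kg
Δh = 54.522 + 360 + 162.96 = 577.48 kJ/kg
Q = ṁ·Δh = 444.7 kg/h × 577.48 kJ/kg = 256810 kJ/h
|Q| = 71.335 kW

Q = 71.3 kJ/s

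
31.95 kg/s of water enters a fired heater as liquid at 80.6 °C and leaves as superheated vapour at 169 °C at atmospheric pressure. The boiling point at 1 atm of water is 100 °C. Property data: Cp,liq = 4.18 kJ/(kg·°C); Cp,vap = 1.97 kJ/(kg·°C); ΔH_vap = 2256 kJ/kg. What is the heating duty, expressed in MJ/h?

liquid 80.6→100 °C: 81.092 kJ/kg
vaporisation at 100 °C: 2256 kJ/kg
vapour 100→169 °C: 135.93 kJ/kg
Δh = 81.092 + 2256 + 135.93 = 2473 kJ/kg
Q = ṁ·Δh = 31.95 kg/s × 2473 kJ/kg = 79013 kJ/s
|Q| = 79013 kW = 284450 MJ/h

Q = 284000 MJ/h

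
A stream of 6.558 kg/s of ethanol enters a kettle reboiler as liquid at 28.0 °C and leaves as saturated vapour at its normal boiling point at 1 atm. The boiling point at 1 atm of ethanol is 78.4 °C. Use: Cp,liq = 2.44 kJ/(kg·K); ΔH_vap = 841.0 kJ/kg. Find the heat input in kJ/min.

Q = 379000 kJ/min

liquid 28.0→78.4 °C: 122.98 kJ/kg
vaporisation at 78.4 °C: 841 kJ/kg
Δh = 122.98 + 841 = 963.98 kJ/kg
Q = ṁ·Δh = 6.558 kg/s × 963.98 kJ/kg = 6321.8 kJ/s
|Q| = 6321.8 kW = 379310 kJ/min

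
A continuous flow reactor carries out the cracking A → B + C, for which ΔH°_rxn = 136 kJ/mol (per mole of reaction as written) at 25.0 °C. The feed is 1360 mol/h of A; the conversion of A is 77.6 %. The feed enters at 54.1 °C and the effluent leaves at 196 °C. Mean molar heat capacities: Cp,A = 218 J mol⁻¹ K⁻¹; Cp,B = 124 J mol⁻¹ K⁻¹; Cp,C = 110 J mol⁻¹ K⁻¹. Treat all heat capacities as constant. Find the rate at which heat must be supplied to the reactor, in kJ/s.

Extent of reaction ξ = 0.776 × 1360 = 1055.4 mol/h
Reaction term: ξ·ΔH°_rxn = 1055.4 × 136 = 143530 kJ/h
Sensible, feed 54.1→25 °C: -8627.6 kJ/h
Outlet flows (mol/h): A 304.64, B 1055.4, C 1055.4
Sensible, products 25→196 °C: 53586 kJ/h
Q = ΔH = 188490 kJ/h = 52.357 kW
Heat supplied = 52.357 kJ/s

Q_in = 52.4 kJ/s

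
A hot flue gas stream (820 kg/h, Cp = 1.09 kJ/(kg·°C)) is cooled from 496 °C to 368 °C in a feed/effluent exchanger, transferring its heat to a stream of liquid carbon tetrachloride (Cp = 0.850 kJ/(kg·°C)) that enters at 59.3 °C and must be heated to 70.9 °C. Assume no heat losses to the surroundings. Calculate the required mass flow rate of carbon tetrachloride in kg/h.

Heat released by hot stream: Q = 820 × 1.09 × (496 − 368) = 114410 kJ/h
Energy balance on cold side (adiabatic exchanger): Q = ṁ_c·Cp_c·(T_c,out − T_c,in)
ṁ_c = 114410 / [0.850 × (70.9 − 59.3)] = 11603 kg/h

ṁ_c = 11600 kg/h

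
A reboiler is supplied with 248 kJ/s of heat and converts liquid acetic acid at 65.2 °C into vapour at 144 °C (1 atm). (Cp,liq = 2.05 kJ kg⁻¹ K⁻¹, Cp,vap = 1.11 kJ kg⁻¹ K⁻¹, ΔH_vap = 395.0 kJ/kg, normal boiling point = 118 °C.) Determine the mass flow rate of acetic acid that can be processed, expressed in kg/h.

ṁ = 1680 kg/h

Δh = 2.05×(118−65.2) + 395.0 + 1.11×(144−118) = 532.1 kJ/kg
Q = 248 kJ/s = 248 kJ/s = 892800 kJ/h
ṁ = Q/Δh = 892800 / 532.1 = 1677.9 kg/h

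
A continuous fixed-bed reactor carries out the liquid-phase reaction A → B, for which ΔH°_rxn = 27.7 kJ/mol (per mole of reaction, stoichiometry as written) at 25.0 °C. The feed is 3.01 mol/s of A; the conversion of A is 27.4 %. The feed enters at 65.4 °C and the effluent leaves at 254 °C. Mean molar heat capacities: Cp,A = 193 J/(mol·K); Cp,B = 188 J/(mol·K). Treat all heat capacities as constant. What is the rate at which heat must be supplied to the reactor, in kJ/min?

Q_in = 7890 kJ/min

Extent of reaction ξ = 0.274 × 3.01 = 0.82474 mol/s
Reaction term: ξ·ΔH°_rxn = 0.82474 × 27.7 = 22.845 kJ/s
Sensible, feed 65.4→25 °C: -23.47 kJ/s
Outlet flows (mol/s): A 2.1853, B 0.82474
Sensible, products 25→254 °C: 132.09 kJ/s
Q = ΔH = 131.46 kJ/s = 131.46 kW
Heat supplied = 7887.9 kJ/min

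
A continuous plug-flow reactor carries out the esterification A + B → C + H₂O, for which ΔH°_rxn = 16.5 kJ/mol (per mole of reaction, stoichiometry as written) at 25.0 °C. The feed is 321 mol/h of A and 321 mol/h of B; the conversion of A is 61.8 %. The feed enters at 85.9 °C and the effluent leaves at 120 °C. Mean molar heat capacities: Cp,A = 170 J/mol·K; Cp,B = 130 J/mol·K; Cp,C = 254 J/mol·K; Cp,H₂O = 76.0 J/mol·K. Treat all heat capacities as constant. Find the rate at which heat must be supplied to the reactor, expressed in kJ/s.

Extent of reaction ξ = 0.618 × 321 = 198.38 mol/h
Reaction term: ξ·ΔH°_rxn = 198.38 × 16.5 = 3273.2 kJ/h
Sensible, feed 85.9→25 °C: -5864.7 kJ/h
Outlet flows (mol/h): A 122.62, B 122.62, C 198.38, H₂O 198.38
Sensible, products 25→120 °C: 9713.9 kJ/h
Q = ΔH = 7122.4 kJ/h = 1.9785 kW
Heat supplied = 1.9785 kJ/s

Q_in = 1.98 kJ/s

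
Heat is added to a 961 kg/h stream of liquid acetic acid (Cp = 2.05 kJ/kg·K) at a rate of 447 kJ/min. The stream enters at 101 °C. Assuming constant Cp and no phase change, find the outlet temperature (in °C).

Q = 447 kJ/min = 26820 kJ/h
ΔT = Q/(ṁ·Cp) = 26820/(961×2.05) = 13.614 K
T_out = 101 + 13.614 = 114.61 °C

T_out = 115 °C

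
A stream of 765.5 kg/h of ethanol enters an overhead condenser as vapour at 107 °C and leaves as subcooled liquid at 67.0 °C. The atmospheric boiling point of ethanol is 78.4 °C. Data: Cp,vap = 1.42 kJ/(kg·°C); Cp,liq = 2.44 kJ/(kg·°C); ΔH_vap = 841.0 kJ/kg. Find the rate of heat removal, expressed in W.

Q_c = 193000 W

vapour 107→78.4 °C: -40.612 kJ/kg
condensation at 78.4 °C: -841 kJ/kg
liquid 78.4→67.0 °C: -27.816 kJ/kg
Δh = -40.612 + -841 + -27.816 = -909.43 kJ/kg
Q = ṁ·Δh = 765.5 kg/h × -909.43 kJ/kg = -696170 kJ/h
|Q| = 193.38 kW = 193380 W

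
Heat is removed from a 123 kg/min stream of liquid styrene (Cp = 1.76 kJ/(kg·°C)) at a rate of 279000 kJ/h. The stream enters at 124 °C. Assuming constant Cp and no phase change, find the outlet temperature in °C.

T_out = 103 °C

Q = 279000 kJ/h = 4650 kJ/min
ΔT = Q/(ṁ·Cp) = 4650/(123×1.76) = 21.48 K
T_out = 124 − 21.48 = 102.52 °C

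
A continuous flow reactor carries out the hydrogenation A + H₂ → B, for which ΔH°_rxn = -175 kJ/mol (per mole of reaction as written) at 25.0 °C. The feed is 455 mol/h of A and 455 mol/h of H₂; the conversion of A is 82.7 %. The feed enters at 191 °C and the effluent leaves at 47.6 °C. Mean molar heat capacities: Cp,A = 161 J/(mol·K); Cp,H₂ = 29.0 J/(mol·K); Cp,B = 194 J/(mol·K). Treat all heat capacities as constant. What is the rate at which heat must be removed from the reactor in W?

Extent of reaction ξ = 0.827 × 455 = 376.28 mol/h
Reaction term: ξ·ΔH°_rxn = 376.28 × -175 = -65850 kJ/h
Sensible, feed 191→25 °C: -14351 kJ/h
Outlet flows (mol/h): A 78.715, H₂ 78.715, B 376.28
Sensible, products 25→47.6 °C: 1987.8 kJ/h
Q = ΔH = -78213 kJ/h = -21.726 kW
Heat removed = 21726 W

Q_out = 21700 W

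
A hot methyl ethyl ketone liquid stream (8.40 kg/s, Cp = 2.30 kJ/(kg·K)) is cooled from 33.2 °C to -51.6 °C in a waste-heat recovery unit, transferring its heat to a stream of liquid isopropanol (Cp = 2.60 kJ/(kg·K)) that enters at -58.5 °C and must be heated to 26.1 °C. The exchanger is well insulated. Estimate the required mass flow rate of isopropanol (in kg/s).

ṁ_c = 7.45 kg/s

Heat released by hot stream: Q = 8.40 × 2.30 × (33.2 − -51.6) = 1638.3 kJ/s
Energy balance on cold side (adiabatic exchanger): Q = ṁ_c·Cp_c·(T_c,out − T_c,in)
ṁ_c = 1638.3 / [2.60 × (26.1 − -58.5)] = 7.4483 kg/s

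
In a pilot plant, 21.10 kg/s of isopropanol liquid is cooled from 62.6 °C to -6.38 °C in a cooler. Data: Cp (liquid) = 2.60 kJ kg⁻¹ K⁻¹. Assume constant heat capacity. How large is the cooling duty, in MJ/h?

Q_c = 13600 MJ/h

Q = ṁ·Cp·ΔT = 21.10 × 2.60 × (-6.38 − 62.6) = -3784.2 kJ/s
Cooling duty = 13623 MJ/h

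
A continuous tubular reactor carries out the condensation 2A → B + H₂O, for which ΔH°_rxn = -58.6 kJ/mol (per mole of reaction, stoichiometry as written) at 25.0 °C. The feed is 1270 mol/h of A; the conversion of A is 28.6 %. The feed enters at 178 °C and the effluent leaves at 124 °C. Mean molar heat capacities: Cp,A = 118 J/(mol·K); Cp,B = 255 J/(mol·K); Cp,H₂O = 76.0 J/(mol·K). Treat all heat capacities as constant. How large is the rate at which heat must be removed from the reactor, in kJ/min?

Q_out = 284 kJ/min

Extent of reaction ξ = 0.286 × 1270 / 2 = 181.61 mol/h
Reaction term: ξ·ΔH°_rxn = 181.61 × -58.6 = -10642 kJ/h
Sensible, feed 178→25 °C: -22929 kJ/h
Outlet flows (mol/h): A 906.78, B 181.61, H₂O 181.61
Sensible, products 25→124 °C: 16544 kJ/h
Q = ΔH = -17027 kJ/h = -4.7297 kW
Heat removed = 283.78 kJ/min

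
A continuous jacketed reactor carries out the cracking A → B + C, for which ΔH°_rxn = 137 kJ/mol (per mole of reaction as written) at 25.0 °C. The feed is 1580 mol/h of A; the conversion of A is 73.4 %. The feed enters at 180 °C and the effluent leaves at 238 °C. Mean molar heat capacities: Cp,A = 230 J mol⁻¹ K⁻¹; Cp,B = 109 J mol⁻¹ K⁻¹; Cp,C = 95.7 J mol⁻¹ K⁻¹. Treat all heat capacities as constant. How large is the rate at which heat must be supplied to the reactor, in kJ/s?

Extent of reaction ξ = 0.734 × 1580 = 1159.7 mol/h
Reaction term: ξ·ΔH°_rxn = 1159.7 × 137 = 158880 kJ/h
Sensible, feed 180→25 °C: -56327 kJ/h
Outlet flows (mol/h): A 420.28, B 1159.7, C 1159.7
Sensible, products 25→238 °C: 71155 kJ/h
Q = ΔH = 173710 kJ/h = 48.253 kW
Heat supplied = 48.253 kJ/s

Q_in = 48.3 kJ/s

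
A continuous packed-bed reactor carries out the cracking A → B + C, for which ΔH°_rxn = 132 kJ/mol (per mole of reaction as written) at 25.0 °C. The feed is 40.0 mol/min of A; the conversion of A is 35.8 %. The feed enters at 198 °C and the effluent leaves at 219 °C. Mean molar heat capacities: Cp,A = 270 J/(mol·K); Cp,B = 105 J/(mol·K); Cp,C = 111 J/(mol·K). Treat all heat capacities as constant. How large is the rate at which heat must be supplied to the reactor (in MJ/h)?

Extent of reaction ξ = 0.358 × 40.0 = 14.32 mol/min
Reaction term: ξ·ΔH°_rxn = 14.32 × 132 = 1890.2 kJ/min
Sensible, feed 198→25 °C: -1868.4 kJ/min
Outlet flows (mol/min): A 25.68, B 14.32, C 14.32
Sensible, products 25→219 °C: 1945.2 kJ/min
Q = ΔH = 1967 kJ/min = 32.784 kW
Heat supplied = 118.02 MJ/h

Q_in = 118 MJ/h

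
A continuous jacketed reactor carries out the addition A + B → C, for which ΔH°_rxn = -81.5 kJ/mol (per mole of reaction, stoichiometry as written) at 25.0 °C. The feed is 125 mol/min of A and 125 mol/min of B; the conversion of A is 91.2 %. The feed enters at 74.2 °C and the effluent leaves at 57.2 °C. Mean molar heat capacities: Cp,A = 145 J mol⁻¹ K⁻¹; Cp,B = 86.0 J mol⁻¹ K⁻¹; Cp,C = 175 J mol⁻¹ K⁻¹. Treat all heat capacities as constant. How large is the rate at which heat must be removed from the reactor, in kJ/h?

Q_out = 599000 kJ/h

Extent of reaction ξ = 0.912 × 125 = 114 mol/min
Reaction term: ξ·ΔH°_rxn = 114 × -81.5 = -9291 kJ/min
Sensible, feed 74.2→25 °C: -1420.7 kJ/min
Outlet flows (mol/min): A 11, B 11, C 114
Sensible, products 25→57.2 °C: 724.21 kJ/min
Q = ΔH = -9987.4 kJ/min = -166.46 kW
Heat removed = 599250 kJ/h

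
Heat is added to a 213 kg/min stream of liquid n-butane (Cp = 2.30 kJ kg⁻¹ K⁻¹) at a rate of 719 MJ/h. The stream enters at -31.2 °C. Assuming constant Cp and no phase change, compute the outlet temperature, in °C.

T_out = -6.74 °C

Q = 719 MJ/h = 11983 kJ/min
ΔT = Q/(ṁ·Cp) = 11983/(213×2.30) = 24.461 K
T_out = -31.2 + 24.461 = -6.7392 °C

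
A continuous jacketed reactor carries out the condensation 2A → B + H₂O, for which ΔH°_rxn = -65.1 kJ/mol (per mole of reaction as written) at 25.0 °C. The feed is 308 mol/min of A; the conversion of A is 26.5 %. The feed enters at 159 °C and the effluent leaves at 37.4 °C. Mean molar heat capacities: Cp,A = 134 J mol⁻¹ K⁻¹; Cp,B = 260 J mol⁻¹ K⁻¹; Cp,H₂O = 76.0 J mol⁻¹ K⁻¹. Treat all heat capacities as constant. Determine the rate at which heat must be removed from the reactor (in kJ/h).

Extent of reaction ξ = 0.265 × 308 / 2 = 40.81 mol/min
Reaction term: ξ·ΔH°_rxn = 40.81 × -65.1 = -2656.7 kJ/min
Sensible, feed 159→25 °C: -5530.4 kJ/min
Outlet flows (mol/min): A 226.38, B 40.81, H₂O 40.81
Sensible, products 25→37.4 °C: 546.18 kJ/min
Q = ΔH = -7641 kJ/min = -127.35 kW
Heat removed = 458460 kJ/h

Q_out = 458000 kJ/h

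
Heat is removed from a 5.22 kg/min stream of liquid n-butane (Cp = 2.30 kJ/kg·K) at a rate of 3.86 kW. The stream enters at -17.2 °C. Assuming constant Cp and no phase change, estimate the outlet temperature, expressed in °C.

Q = 3.86 kW = 231.6 kJ/min
ΔT = Q/(ṁ·Cp) = 231.6/(5.22×2.30) = 19.29 K
T_out = -17.2 − 19.29 = -36.49 °C

T_out = -36.5 °C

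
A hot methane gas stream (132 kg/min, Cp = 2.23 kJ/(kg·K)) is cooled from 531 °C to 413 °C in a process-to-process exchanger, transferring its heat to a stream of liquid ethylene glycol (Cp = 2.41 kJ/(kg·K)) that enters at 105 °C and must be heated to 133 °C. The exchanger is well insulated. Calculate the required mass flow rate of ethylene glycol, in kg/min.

Heat released by hot stream: Q = 132 × 2.23 × (531 − 413) = 34734 kJ/min
Energy balance on cold side (adiabatic exchanger): Q = ṁ_c·Cp_c·(T_c,out − T_c,in)
ṁ_c = 34734 / [2.41 × (133 − 105)] = 514.74 kg/min

ṁ_c = 515 kg/min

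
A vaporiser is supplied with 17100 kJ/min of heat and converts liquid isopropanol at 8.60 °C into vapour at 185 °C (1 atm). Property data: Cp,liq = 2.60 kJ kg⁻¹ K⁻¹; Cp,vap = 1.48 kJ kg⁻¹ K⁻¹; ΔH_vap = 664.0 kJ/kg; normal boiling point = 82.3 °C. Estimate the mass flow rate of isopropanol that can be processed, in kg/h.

Δh = 2.60×(82.3−8.60) + 664.0 + 1.48×(185−82.3) = 1007.6 kJ/kg
Q = 17100 kJ/min = 285 kJ/s = 1.026e+06 kJ/h
ṁ = Q/Δh = 1.026e+06 / 1007.6 = 1018.2 kg/h

ṁ = 1020 kg/h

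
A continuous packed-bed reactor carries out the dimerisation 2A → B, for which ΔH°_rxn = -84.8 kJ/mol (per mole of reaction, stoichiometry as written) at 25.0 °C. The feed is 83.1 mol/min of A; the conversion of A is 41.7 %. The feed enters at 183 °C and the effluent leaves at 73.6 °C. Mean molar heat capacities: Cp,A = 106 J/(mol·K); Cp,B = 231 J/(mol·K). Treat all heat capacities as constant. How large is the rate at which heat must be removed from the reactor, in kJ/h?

Q_out = 145000 kJ/h

Extent of reaction ξ = 0.417 × 83.1 / 2 = 17.326 mol/min
Reaction term: ξ·ΔH°_rxn = 17.326 × -84.8 = -1469.3 kJ/min
Sensible, feed 183→25 °C: -1391.8 kJ/min
Outlet flows (mol/min): A 48.447, B 17.326
Sensible, products 25→73.6 °C: 444.1 kJ/min
Q = ΔH = -2416.9 kJ/min = -40.282 kW
Heat removed = 145020 kJ/h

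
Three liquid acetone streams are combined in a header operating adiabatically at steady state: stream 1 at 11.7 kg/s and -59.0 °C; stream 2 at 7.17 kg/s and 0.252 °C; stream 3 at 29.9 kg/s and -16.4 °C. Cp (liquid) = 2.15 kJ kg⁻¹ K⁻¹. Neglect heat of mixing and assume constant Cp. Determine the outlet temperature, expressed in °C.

Energy balance with Q = 0: Σ ṁᵢCp,ᵢ(T_out − Tᵢ) = 0
Σ ṁᵢCp,ᵢTᵢ = 11.7×2.15×-59.0 + 7.17×2.15×0.252 + 29.9×2.15×-16.4 = -2534.5
Σ ṁᵢCp,ᵢ = 11.7×2.15 + 7.17×2.15 + 29.9×2.15 = 104.86
T_out = -2534.5 / 104.86 = -24.172 °C

T_out = -24.2 °C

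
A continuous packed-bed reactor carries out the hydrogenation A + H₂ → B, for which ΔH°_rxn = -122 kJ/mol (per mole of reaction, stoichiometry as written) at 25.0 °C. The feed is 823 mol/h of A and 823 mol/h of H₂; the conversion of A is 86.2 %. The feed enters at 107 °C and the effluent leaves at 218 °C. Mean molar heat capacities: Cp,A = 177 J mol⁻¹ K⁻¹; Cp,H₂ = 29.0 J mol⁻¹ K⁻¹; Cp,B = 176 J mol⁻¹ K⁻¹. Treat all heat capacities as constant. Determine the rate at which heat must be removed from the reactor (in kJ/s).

Extent of reaction ξ = 0.862 × 823 = 709.43 mol/h
Reaction term: ξ·ΔH°_rxn = 709.43 × -122 = -86550 kJ/h
Sensible, feed 107→25 °C: -13902 kJ/h
Outlet flows (mol/h): A 113.57, H₂ 113.57, B 709.43
Sensible, products 25→218 °C: 28613 kJ/h
Q = ΔH = -71839 kJ/h = -19.955 kW
Heat removed = 19.955 kJ/s

Q_out = 20.0 kJ/s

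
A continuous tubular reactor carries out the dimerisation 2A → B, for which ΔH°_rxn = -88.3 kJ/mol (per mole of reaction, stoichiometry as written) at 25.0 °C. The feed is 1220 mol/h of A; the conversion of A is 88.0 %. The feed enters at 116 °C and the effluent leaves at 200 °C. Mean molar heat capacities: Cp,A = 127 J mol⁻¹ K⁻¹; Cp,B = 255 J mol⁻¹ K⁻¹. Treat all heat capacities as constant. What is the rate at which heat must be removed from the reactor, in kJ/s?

Extent of reaction ξ = 0.880 × 1220 / 2 = 536.8 mol/h
Reaction term: ξ·ΔH°_rxn = 536.8 × -88.3 = -47399 kJ/h
Sensible, feed 116→25 °C: -14100 kJ/h
Outlet flows (mol/h): A 146.4, B 536.8
Sensible, products 25→200 °C: 27208 kJ/h
Q = ΔH = -34291 kJ/h = -9.5251 kW
Heat removed = 9.5251 kJ/s

Q_out = 9.53 kJ/s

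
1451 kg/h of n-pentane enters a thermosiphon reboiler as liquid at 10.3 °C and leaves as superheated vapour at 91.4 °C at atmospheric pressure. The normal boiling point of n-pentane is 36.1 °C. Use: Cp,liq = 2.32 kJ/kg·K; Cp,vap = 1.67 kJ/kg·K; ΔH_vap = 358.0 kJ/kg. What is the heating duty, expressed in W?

Q = 206000 W

liquid 10.3→36.1 °C: 59.856 kJ/kg
vaporisation at 36.1 °C: 358 kJ/kg
vapour 36.1→91.4 °C: 92.351 kJ/kg
Δh = 59.856 + 358 + 92.351 = 510.21 kJ/kg
Q = ṁ·Δh = 1451 kg/h × 510.21 kJ/kg = 740310 kJ/h
|Q| = 205.64 kW = 205640 W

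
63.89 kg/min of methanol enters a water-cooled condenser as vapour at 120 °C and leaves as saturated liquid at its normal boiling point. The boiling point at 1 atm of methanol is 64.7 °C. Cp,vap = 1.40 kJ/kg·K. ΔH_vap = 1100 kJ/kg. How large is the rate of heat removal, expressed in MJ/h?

Q_c = 4510 MJ/h

vapour 120→64.7 °C: -77.42 kJ/kg
condensation at 64.7 °C: -1100 kJ/kg
Δh = -77.42 + -1100 = -1177.4 kJ/kg
Q = ṁ·Δh = 63.89 kg/min × -1177.4 kJ/kg = -75225 kJ/min
|Q| = 1253.8 kW = 4513.5 MJ/h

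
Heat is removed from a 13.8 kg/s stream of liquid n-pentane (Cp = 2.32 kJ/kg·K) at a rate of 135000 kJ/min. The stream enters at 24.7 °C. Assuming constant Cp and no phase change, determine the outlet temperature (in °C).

Q = 135000 kJ/min = 2250 kJ/s
ΔT = Q/(ṁ·Cp) = 2250/(13.8×2.32) = 70.277 K
T_out = 24.7 − 70.277 = -45.577 °C

T_out = -45.6 °C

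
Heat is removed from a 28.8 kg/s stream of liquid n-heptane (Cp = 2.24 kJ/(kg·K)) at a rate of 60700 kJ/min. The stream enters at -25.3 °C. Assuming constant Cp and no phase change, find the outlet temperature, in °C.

Q = 60700 kJ/min = 1011.7 kJ/s
ΔT = Q/(ṁ·Cp) = 1011.7/(28.8×2.24) = 15.682 K
T_out = -25.3 − 15.682 = -40.982 °C

T_out = -41.0 °C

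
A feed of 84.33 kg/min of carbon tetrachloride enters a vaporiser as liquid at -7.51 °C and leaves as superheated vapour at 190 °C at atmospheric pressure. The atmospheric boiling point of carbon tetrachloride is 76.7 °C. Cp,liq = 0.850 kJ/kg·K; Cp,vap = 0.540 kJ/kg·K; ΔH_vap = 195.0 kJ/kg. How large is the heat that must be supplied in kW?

liquid -7.51→76.7 °C: 71.579 kJ/kg
vaporisation at 76.7 °C: 195 kJ/kg
vapour 76.7→190 °C: 61.182 kJ/kg
Δh = 71.579 + 195 + 61.182 = 327.76 kJ/kg
Q = ṁ·Δh = 84.33 kg/min × 327.76 kJ/kg = 27640 kJ/min
|Q| = 460.67 kW

Q = 461 kW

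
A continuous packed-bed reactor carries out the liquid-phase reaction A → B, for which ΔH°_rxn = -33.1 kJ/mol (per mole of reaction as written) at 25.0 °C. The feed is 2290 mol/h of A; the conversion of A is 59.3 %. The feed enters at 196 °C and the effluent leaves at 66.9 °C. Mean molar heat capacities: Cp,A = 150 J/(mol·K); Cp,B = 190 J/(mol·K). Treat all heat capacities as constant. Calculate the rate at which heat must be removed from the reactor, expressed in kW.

Q_out = 24.2 kW

Extent of reaction ξ = 0.593 × 2290 = 1358 mol/h
Reaction term: ξ·ΔH°_rxn = 1358 × -33.1 = -44949 kJ/h
Sensible, feed 196→25 °C: -58738 kJ/h
Outlet flows (mol/h): A 932.03, B 1358
Sensible, products 25→66.9 °C: 16669 kJ/h
Q = ΔH = -87019 kJ/h = -24.172 kW
Heat removed = 24.172 kW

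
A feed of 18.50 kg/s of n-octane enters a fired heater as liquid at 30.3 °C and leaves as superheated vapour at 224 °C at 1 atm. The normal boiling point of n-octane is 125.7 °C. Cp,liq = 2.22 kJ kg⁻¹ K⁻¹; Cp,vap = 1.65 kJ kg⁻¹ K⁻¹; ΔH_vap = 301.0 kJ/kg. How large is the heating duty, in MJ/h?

Q = 45000 MJ/h

liquid 30.3→125.7 °C: 211.79 kJ/kg
vaporisation at 125.7 °C: 301 kJ/kg
vapour 125.7→224 °C: 162.19 kJ/kg
Δh = 211.79 + 301 + 162.19 = 674.98 kJ/kg
Q = ṁ·Δh = 18.50 kg/s × 674.98 kJ/kg = 12487 kJ/s
|Q| = 12487 kW = 44954 MJ/h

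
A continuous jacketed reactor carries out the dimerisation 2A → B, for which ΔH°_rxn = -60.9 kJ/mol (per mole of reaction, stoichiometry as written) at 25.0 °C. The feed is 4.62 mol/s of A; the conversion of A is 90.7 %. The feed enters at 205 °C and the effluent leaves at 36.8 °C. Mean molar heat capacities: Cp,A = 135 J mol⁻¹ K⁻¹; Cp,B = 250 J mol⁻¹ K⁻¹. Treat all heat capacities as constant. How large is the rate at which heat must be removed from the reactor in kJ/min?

Extent of reaction ξ = 0.907 × 4.62 / 2 = 2.0952 mol/s
Reaction term: ξ·ΔH°_rxn = 2.0952 × -60.9 = -127.6 kJ/s
Sensible, feed 205→25 °C: -112.27 kJ/s
Outlet flows (mol/s): A 0.42966, B 2.0952
Sensible, products 25→36.8 °C: 6.8652 kJ/s
Q = ΔH = -233 kJ/s = -233 kW
Heat removed = 13980 kJ/min

Q_out = 14000 kJ/min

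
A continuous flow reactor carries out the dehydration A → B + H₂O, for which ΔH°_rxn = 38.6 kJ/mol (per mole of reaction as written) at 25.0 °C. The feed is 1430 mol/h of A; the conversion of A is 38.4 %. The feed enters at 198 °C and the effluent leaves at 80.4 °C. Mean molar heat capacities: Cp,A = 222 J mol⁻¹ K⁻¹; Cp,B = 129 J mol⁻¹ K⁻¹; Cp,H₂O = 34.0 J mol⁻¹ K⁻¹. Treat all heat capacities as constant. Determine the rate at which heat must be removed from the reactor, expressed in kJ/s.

Extent of reaction ξ = 0.384 × 1430 = 549.12 mol/h
Reaction term: ξ·ΔH°_rxn = 549.12 × 38.6 = 21196 kJ/h
Sensible, feed 198→25 °C: -54921 kJ/h
Outlet flows (mol/h): A 880.88, B 549.12, H₂O 549.12
Sensible, products 25→80.4 °C: 15792 kJ/h
Q = ΔH = -17932 kJ/h = -4.9811 kW
Heat removed = 4.9811 kJ/s

Q_out = 4.98 kJ/s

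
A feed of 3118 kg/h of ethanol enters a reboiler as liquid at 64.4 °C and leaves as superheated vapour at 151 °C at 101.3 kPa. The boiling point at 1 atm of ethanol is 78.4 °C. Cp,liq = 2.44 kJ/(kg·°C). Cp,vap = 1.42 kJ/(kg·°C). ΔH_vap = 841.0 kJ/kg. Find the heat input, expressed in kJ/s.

Q = 847 kJ/s

liquid 64.4→78.4 °C: 34.16 kJ/kg
vaporisation at 78.4 °C: 841 kJ/kg
vapour 78.4→151 °C: 103.09 kJ/kg
Δh = 34.16 + 841 + 103.09 = 978.25 kJ/kg
Q = ṁ·Δh = 3118 kg/h × 978.25 kJ/kg = 3.0502e+06 kJ/h
|Q| = 847.27 kW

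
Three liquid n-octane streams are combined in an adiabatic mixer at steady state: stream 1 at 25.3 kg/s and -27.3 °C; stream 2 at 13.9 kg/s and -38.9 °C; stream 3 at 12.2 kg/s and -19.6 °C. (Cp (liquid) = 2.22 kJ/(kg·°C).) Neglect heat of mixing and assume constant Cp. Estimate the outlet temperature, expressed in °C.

T_out = -28.6 °C

Adiabatic, steady state ⇒ Σ ṁᵢCp,ᵢ(T_out − Tᵢ) = 0
T_out = Σ ṁᵢCp,ᵢTᵢ / Σ ṁᵢCp,ᵢ
      = -3264.6 / 114.11 = -28.609 °C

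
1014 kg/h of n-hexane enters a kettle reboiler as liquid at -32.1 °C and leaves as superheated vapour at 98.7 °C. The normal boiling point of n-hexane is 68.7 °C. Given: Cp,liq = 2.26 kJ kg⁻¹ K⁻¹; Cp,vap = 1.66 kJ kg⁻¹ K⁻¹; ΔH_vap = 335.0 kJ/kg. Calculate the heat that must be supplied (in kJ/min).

Q = 10400 kJ/min

liquid -32.1→68.7 °C: 227.81 kJ/kg
vaporisation at 68.7 °C: 335 kJ/kg
vapour 68.7→98.7 °C: 49.8 kJ/kg
Δh = 227.81 + 335 + 49.8 = 612.61 kJ/kg
Q = ṁ·Δh = 1014 kg/h × 612.61 kJ/kg = 621180 kJ/h
|Q| = 172.55 kW = 10353 kJ/min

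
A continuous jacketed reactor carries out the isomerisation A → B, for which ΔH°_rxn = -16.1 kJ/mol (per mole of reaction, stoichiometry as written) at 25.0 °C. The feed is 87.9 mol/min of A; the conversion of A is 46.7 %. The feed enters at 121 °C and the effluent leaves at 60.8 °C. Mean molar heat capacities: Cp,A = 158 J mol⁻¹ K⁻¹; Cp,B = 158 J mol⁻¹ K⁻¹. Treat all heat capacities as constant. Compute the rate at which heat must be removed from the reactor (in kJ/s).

Extent of reaction ξ = 0.467 × 87.9 = 41.049 mol/min
Reaction term: ξ·ΔH°_rxn = 41.049 × -16.1 = -660.89 kJ/min
Sensible, feed 121→25 °C: -1333.3 kJ/min
Outlet flows (mol/min): A 46.851, B 41.049
Sensible, products 25→60.8 °C: 497.2 kJ/min
Q = ΔH = -1497 kJ/min = -24.949 kW
Heat removed = 24.949 kJ/s

Q_out = 24.9 kJ/s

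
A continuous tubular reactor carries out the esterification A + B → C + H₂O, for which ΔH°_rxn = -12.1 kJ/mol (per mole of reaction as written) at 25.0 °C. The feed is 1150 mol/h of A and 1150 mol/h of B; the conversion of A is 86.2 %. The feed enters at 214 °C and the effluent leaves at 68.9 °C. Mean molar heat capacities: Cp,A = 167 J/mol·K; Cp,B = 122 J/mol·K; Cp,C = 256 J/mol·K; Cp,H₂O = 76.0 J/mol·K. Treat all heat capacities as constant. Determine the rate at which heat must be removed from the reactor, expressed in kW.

Q_out = 16.2 kW

Extent of reaction ξ = 0.862 × 1150 = 991.3 mol/h
Reaction term: ξ·ΔH°_rxn = 991.3 × -12.1 = -11995 kJ/h
Sensible, feed 214→25 °C: -62814 kJ/h
Outlet flows (mol/h): A 158.7, B 158.7, C 991.3, H₂O 991.3
Sensible, products 25→68.9 °C: 16461 kJ/h
Q = ΔH = -58347 kJ/h = -16.208 kW
Heat removed = 16.208 kW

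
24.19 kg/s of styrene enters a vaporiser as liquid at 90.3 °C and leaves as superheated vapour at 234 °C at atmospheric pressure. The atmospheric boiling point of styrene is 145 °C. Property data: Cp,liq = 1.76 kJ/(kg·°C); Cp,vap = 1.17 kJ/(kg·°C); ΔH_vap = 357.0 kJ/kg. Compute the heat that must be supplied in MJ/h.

Q = 48500 MJ/h

liquid 90.3→145 °C: 96.272 kJ/kg
vaporisation at 145 °C: 357 kJ/kg
vapour 145→234 °C: 104.13 kJ/kg
Δh = 96.272 + 357 + 104.13 = 557.4 kJ/kg
Q = ṁ·Δh = 24.19 kg/s × 557.4 kJ/kg = 13484 kJ/s
|Q| = 13484 kW = 48541 MJ/h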